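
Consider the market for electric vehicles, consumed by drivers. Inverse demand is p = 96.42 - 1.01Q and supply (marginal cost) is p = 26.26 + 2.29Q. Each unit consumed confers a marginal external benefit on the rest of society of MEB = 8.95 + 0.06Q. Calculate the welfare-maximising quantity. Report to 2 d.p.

Social marginal benefit = demand + MEB = 105.37 - 0.95Q.
Set SMB = MC: 105.37 - 0.95Q = 26.26 + 2.29Q → Q* = 24.4167.

Q* = 24.42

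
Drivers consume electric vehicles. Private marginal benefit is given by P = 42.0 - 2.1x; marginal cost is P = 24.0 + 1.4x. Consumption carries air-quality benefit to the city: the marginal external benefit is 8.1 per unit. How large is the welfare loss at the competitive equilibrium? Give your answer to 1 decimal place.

DWL = 9.4

Market equilibrium (private): 24.0 + 1.4x = 42.0 - 2.1x → x_m = 5.1429.
Social marginal benefit = demand + MEB = 50.1 - 2.1x.
Set SMB = MC: 50.1 - 2.1x = 24.0 + 1.4x → x* = 7.4571.
Between x* and x_m the wedge SMB − MC runs linearly from 0 to MEB(x_m), so the loss is a triangle.
DWL = ½ × 2.3142 × 8.1000 = 9.3725.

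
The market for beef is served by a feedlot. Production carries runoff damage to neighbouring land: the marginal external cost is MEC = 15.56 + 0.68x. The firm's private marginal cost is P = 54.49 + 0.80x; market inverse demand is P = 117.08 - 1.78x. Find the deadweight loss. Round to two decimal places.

DWL = 157.61

Market equilibrium (private): 54.49 + 0.80x = 117.08 - 1.78x → x_m = 24.2597.
Social marginal cost = private MC + MEC = 70.05 + 1.48x.
Set SMC = demand: 70.05 + 1.48x = 117.08 - 1.78x → x* = 14.4264.
Between x* and x_m the wedge SMC − demand runs linearly from 0 to MEC(x_m), so the loss is a triangle.
DWL = ½ × 9.8333 × 32.0566 = 157.6111.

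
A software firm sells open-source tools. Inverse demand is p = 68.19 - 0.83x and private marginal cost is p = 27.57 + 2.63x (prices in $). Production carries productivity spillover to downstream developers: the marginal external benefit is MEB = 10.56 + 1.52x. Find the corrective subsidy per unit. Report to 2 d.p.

subsidy = $50.66 per unit

Social marginal cost = private MC − MEB = 17.01 + 1.11x.
Set SMC = demand: 17.01 + 1.11x = 68.19 - 0.83x → x* = 26.3814.
The Pigouvian subsidy equals MEB at x*: 10.56 + 1.52×26.3814 = 50.6597.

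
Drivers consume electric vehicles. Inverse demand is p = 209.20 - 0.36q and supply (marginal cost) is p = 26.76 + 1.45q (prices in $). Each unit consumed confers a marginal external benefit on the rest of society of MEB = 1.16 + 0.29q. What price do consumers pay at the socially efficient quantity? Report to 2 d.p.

Social marginal benefit = demand + MEB = 210.36 - 0.07q.
Set SMB = MC: 210.36 - 0.07q = 26.76 + 1.45q → q* = 120.7895.
Consumer price on the demand curve at q*: 209.20 − 0.36×120.7895 = 165.7158.

P = $165.72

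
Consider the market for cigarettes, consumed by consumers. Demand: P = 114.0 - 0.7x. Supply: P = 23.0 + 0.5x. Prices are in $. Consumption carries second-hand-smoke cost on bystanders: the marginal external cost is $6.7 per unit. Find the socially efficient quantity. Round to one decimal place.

x* = 70.3

Social marginal benefit = demand − MEC = 107.3 - 0.7x.
Set SMB = MC: 107.3 - 0.7x = 23.0 + 0.5x → x* = 70.2500.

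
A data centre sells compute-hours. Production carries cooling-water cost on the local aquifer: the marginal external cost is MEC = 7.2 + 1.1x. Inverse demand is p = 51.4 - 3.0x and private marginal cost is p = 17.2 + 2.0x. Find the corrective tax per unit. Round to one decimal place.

Social marginal cost = private MC + MEC = 24.4 + 3.1x.
Set SMC = demand: 24.4 + 3.1x = 51.4 - 3.0x → x* = 4.4262.
The Pigouvian tax equals MEC at x*: 7.2 + 1.1×4.4262 = 12.0688.

tax = 12.1 per unit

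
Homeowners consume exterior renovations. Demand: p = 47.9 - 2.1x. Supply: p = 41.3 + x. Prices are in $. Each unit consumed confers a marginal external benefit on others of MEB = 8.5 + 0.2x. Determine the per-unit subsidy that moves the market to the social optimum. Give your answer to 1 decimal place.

subsidy = $9.5 per unit

Social marginal benefit = demand + MEB = 56.4 - 1.9x.
Set SMB = MC: 56.4 - 1.9x = 41.3 + x → x* = 5.2069.
The Pigouvian subsidy equals MEB at x*: 8.5 + 0.2×5.2069 = 9.5414.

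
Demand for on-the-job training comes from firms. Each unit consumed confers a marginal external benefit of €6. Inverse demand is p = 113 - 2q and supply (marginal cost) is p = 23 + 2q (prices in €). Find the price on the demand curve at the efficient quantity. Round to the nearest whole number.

Social marginal benefit = demand + MEB = 119 - 2q.
Set SMB = MC: 119 - 2q = 23 + 2q → q* = 24.0000.
Consumer price on the demand curve at q*: 113 − 2×24.0000 = 65.0000.

P = €65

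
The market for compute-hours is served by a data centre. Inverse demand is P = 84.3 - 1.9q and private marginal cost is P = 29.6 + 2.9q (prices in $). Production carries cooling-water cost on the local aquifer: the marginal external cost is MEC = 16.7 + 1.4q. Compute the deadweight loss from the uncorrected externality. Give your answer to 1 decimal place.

Market equilibrium (private): 29.6 + 2.9q = 84.3 - 1.9q → q_m = 11.3958.
Social marginal cost = private MC + MEC = 46.3 + 4.3q.
Set SMC = demand: 46.3 + 4.3q = 84.3 - 1.9q → q* = 6.1290.
Between q* and q_m the wedge SMC − demand runs linearly from 0 to MEC(q_m), so the loss is a triangle.
DWL = ½ × 5.2668 × 32.6542 = 85.9916.

DWL = $86.0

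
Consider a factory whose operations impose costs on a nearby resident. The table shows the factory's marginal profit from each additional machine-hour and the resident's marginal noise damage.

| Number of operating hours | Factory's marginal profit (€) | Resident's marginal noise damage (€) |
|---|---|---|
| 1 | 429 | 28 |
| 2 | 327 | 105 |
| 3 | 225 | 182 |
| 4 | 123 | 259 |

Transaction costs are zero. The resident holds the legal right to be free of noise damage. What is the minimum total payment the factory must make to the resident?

Efficient level: marginal profit ≥ marginal noise damage through level 3, so k* = 3.
With the resident holding the right, the factory must at least compensate total damage at k*: 28 + 105 + 182 = 315.

€315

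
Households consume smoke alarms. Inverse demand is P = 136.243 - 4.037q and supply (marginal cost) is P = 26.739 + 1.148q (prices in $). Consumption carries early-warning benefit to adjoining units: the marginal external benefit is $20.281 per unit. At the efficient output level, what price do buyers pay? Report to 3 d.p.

P = $35.193

Social marginal benefit = demand + MEB = 156.524 - 4.037q.
Set SMB = MC: 156.524 - 4.037q = 26.739 + 1.148q → q* = 25.0309.
Consumer price on the demand curve at q*: 136.243 − 4.037×25.0309 = 35.1933.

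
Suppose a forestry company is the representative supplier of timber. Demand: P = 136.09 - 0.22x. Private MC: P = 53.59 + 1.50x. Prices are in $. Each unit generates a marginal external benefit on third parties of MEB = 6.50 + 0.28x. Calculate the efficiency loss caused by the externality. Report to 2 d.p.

DWL = $137.92

Market equilibrium (private): 53.59 + 1.50x = 136.09 - 0.22x → x_m = 47.9651.
Social marginal cost = private MC − MEB = 47.09 + 1.22x.
Set SMC = demand: 47.09 + 1.22x = 136.09 - 0.22x → x* = 61.8056.
Height of the DWL triangle at x_m is demand(x_m) − SMC(x_m) = MEB(x_m) = 19.9302.
DWL = ½ × 13.8405 × 19.9302 = 137.9220.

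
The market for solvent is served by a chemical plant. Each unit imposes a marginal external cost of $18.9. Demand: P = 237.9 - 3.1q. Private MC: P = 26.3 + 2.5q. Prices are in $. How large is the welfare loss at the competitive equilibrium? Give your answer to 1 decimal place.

DWL = $31.9

Market equilibrium (private): 26.3 + 2.5q = 237.9 - 3.1q → q_m = 37.7857.
Social marginal cost = private MC + MEC = 45.2 + 2.5q.
Set SMC = demand: 45.2 + 2.5q = 237.9 - 3.1q → q* = 34.4107.
The welfare-loss triangle has base |q_m − q*| and height MEC(q_m) (the vertical gap between SMC and demand is zero at q* and MEC at q_m).
DWL = ½ × 3.3750 × 18.9000 = 31.8938.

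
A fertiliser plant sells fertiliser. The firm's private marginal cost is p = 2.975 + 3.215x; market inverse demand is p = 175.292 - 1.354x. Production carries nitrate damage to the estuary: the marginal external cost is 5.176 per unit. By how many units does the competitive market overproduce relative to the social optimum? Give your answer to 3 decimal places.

Market equilibrium (private): 2.975 + 3.215x = 175.292 - 1.354x → x_m = 37.7144.
Social marginal cost = private MC + MEC = 8.151 + 3.215x.
Set SMC = demand: 8.151 + 3.215x = 175.292 - 1.354x → x* = 36.5815.
Gap = |37.7144 − 36.5815| = 1.1329.

1.133 units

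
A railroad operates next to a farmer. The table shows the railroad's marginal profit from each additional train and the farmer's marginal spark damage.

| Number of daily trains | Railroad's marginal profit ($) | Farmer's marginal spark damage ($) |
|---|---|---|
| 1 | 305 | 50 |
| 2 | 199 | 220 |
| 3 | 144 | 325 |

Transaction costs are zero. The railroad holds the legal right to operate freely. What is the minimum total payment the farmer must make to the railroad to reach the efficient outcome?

$343

Left alone the railroad would choose level 3 (marginal profit stays positive).
Efficient level: k* = 1 (marginal profit ≥ marginal spark damage through 1).
The farmer must at least cover the railroad's forgone profit from cutting 3→1: 199 + 144 = 343.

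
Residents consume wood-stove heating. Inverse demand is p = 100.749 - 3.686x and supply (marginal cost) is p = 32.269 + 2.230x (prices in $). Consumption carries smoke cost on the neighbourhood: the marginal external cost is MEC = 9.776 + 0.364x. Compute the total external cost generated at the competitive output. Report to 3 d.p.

$137.547

Market equilibrium (private): 32.269 + 2.230x = 100.749 - 3.686x → x_m = 11.5754.
Total external cost = ∫₀^{x_m} (9.776 + 0.364x) dx = 9.776×11.5754 + ½×0.364×11.5754² = 137.5473.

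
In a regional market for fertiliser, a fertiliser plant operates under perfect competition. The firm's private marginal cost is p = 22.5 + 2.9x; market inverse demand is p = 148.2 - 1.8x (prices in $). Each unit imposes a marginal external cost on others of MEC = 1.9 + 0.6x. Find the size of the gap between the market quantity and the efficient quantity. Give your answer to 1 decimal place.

3.4 units

Market equilibrium (private): 22.5 + 2.9x = 148.2 - 1.8x → x_m = 26.7447.
Social marginal cost = private MC + MEC = 24.4 + 3.5x.
Set SMC = demand: 24.4 + 3.5x = 148.2 - 1.8x → x* = 23.3585.
Gap = |26.7447 − 23.3585| = 3.3862.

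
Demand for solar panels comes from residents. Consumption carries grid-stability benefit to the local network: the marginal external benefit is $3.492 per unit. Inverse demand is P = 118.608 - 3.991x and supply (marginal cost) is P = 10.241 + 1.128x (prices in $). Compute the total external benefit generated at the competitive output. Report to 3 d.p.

Market equilibrium (private): 10.241 + 1.128x = 118.608 - 3.991x → x_m = 21.1696.
Total external benefit = MEB × x_m = 3.492 × 21.1696 = 73.9242.

$73.924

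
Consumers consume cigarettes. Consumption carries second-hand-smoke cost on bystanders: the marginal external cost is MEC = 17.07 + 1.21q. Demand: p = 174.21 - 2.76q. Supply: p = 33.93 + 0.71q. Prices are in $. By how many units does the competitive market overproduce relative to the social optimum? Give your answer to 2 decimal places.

Market equilibrium (private): 33.93 + 0.71q = 174.21 - 2.76q → q_m = 40.4265.
Social marginal benefit = demand − MEC = 157.14 - 3.97q.
Set SMB = MC: 157.14 - 3.97q = 33.93 + 0.71q → q* = 26.3269.
Gap = |40.4265 − 26.3269| = 14.0996.

14.10 units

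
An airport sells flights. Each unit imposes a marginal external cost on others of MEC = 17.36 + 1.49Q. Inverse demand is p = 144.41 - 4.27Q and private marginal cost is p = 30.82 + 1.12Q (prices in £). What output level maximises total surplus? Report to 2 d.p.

Social marginal cost = private MC + MEC = 48.18 + 2.61Q.
Set SMC = demand: 48.18 + 2.61Q = 144.41 - 4.27Q → Q* = 13.9869.

Q* = 13.99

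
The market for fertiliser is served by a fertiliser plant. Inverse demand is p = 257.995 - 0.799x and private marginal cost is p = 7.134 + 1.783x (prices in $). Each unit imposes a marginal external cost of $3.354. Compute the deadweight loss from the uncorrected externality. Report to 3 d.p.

DWL = $2.178

Market equilibrium (private): 7.134 + 1.783x = 257.995 - 0.799x → x_m = 97.1576.
Social marginal cost = private MC + MEC = 10.488 + 1.783x.
Set SMC = demand: 10.488 + 1.783x = 257.995 - 0.799x → x* = 95.8586.
The loss is the area between SMC and demand from x* to x_m; with linear curves that's a triangle of height MEC(x_m).
DWL = ½ × 1.2990 × 3.3540 = 2.1784.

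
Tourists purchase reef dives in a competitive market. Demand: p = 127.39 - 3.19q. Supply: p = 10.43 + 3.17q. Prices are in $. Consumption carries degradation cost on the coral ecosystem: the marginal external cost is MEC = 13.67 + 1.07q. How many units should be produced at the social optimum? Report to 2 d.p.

Social marginal benefit = demand − MEC = 113.72 - 4.26q.
Set SMB = MC: 113.72 - 4.26q = 10.43 + 3.17q → q* = 13.9017.

q* = 13.90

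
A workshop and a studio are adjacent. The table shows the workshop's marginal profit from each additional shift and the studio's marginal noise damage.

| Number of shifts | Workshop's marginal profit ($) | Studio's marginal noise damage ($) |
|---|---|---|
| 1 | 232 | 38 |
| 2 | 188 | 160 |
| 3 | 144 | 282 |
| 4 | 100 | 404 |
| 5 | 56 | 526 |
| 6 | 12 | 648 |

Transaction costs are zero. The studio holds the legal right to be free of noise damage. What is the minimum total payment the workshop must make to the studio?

Efficient level: marginal profit ≥ marginal noise damage through level 2, so k* = 2.
With the studio holding the right, the workshop must at least compensate total damage at k*: 38 + 160 = 198.

$198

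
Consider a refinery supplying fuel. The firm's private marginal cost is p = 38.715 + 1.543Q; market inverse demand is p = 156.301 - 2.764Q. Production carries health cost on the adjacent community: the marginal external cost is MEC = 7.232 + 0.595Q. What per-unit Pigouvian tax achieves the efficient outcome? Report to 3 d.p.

Social marginal cost = private MC + MEC = 45.947 + 2.138Q.
Set SMC = demand: 45.947 + 2.138Q = 156.301 - 2.764Q → Q* = 22.5120.
The Pigouvian tax equals MEC at Q*: 7.232 + 0.595×22.5120 = 20.6266.

tax = 20.627 per unit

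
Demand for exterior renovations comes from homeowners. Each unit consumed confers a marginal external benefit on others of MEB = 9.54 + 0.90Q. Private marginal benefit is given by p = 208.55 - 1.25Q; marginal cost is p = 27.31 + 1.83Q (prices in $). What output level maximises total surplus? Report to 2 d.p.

Social marginal benefit = demand + MEB = 218.09 - 0.35Q.
Set SMB = MC: 218.09 - 0.35Q = 27.31 + 1.83Q → Q* = 87.5138.

Q* = 87.51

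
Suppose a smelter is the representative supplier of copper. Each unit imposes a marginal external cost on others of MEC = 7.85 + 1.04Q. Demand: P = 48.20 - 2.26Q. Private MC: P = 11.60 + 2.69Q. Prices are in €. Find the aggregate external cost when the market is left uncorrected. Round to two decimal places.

€86.47

Market equilibrium (private): 11.60 + 2.69Q = 48.20 - 2.26Q → Q_m = 7.3939.
Total external cost = ∫₀^{Q_m} (7.85 + 1.04Q) dQ = 7.85×7.3939 + ½×1.04×7.3939² = 86.4704.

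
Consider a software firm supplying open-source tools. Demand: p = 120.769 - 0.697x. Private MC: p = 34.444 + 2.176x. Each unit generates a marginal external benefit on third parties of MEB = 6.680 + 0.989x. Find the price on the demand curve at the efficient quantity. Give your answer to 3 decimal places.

Social marginal cost = private MC − MEB = 27.764 + 1.187x.
Set SMC = demand: 27.764 + 1.187x = 120.769 - 0.697x → x* = 49.3657.
Consumer price on the demand curve at x*: 120.769 − 0.697×49.3657 = 86.3611.

P = 86.361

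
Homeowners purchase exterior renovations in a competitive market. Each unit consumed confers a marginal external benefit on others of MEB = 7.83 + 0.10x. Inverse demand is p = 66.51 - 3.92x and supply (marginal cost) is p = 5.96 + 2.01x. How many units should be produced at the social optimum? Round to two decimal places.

Social marginal benefit = demand + MEB = 74.34 - 3.82x.
Set SMB = MC: 74.34 - 3.82x = 5.96 + 2.01x → x* = 11.7290.

x* = 11.73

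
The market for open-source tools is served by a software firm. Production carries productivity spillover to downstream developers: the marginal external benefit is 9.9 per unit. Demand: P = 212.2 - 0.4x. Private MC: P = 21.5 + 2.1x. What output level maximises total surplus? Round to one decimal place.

x* = 80.2

Social marginal cost = private MC − MEB = 11.6 + 2.1x.
Set SMC = demand: 11.6 + 2.1x = 212.2 - 0.4x → x* = 80.2400.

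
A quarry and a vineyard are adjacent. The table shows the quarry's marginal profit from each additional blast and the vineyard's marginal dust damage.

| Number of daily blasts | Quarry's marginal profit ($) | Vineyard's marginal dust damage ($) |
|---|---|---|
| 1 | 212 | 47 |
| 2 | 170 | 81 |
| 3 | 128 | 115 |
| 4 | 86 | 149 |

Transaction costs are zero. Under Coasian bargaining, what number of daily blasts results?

3

Bargaining reaches the level where marginal profit last exceeds marginal dust damage.
That holds through level 3 (128 ≥ 115) but not at 4 (86 < 149).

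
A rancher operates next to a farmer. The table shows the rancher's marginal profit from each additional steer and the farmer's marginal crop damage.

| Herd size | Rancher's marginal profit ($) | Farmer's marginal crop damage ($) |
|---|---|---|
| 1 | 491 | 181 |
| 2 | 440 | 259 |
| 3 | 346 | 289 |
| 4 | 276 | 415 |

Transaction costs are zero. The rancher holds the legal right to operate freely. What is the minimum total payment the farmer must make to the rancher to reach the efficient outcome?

Left alone the rancher would choose level 4 (marginal profit stays positive).
Efficient level: k* = 3 (marginal profit ≥ marginal crop damage through 3).
The farmer must at least cover the rancher's forgone profit from cutting 4→3: 276 = 276.

$276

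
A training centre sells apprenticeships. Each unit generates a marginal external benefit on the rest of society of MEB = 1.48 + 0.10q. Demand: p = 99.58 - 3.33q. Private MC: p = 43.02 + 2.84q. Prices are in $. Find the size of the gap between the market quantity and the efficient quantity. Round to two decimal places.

0.39 units

Market equilibrium (private): 43.02 + 2.84q = 99.58 - 3.33q → q_m = 9.1669.
Social marginal cost = private MC − MEB = 41.54 + 2.74q.
Set SMC = demand: 41.54 + 2.74q = 99.58 - 3.33q → q* = 9.5618.
Gap = |9.1669 − 9.5618| = 0.3949.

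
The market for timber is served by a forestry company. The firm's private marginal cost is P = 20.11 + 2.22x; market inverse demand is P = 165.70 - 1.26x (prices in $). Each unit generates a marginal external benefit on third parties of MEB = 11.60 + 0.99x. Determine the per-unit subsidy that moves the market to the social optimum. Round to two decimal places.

Social marginal cost = private MC − MEB = 8.51 + 1.23x.
Set SMC = demand: 8.51 + 1.23x = 165.70 - 1.26x → x* = 63.1285.
The Pigouvian subsidy equals MEB at x*: 11.60 + 0.99×63.1285 = 74.0972.

subsidy = $74.10 per unit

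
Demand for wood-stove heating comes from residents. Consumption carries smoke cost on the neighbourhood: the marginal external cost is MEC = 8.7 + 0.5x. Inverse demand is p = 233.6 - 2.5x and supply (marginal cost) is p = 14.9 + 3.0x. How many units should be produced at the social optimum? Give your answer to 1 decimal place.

x* = 35.0

Social marginal benefit = demand − MEC = 224.9 - 3.0x.
Set SMB = MC: 224.9 - 3.0x = 14.9 + 3.0x → x* = 35.0000.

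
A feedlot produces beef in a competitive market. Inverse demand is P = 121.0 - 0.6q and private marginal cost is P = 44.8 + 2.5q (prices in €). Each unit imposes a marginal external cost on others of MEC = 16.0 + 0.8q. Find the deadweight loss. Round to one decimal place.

Market equilibrium (private): 44.8 + 2.5q = 121.0 - 0.6q → q_m = 24.5806.
Social marginal cost = private MC + MEC = 60.8 + 3.3q.
Set SMC = demand: 60.8 + 3.3q = 121.0 - 0.6q → q* = 15.4359.
The welfare-loss triangle has base |q_m − q*| and height MEC(q_m) (the vertical gap between SMC and demand is zero at q* and MEC at q_m).
DWL = ½ × 9.1447 × 35.6645 = 163.0706.

DWL = €163.1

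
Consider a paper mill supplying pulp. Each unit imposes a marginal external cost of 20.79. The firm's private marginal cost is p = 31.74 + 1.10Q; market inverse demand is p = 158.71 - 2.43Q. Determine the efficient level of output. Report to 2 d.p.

Q* = 30.08

Social marginal cost = private MC + MEC = 52.53 + 1.10Q.
Set SMC = demand: 52.53 + 1.10Q = 158.71 - 2.43Q → Q* = 30.0793.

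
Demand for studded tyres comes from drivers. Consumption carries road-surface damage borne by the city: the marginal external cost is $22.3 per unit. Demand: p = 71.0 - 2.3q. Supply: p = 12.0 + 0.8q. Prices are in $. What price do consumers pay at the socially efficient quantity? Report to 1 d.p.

P = $43.8

Social marginal benefit = demand − MEC = 48.7 - 2.3q.
Set SMB = MC: 48.7 - 2.3q = 12.0 + 0.8q → q* = 11.8387.
Consumer price on the demand curve at q*: 71.0 − 2.3×11.8387 = 43.7710.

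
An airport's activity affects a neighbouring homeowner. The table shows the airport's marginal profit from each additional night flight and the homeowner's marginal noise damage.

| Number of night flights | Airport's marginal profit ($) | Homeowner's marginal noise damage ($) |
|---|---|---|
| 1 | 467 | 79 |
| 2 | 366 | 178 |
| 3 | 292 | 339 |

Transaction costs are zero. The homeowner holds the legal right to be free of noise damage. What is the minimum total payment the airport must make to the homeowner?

$257

Efficient level: marginal profit ≥ marginal noise damage through level 2, so k* = 2.
With the homeowner holding the right, the airport must at least compensate total damage at k*: 79 + 178 = 257.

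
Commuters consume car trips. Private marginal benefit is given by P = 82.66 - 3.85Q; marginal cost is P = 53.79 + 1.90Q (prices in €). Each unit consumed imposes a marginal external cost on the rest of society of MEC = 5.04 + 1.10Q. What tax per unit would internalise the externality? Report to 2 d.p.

tax = €8.87 per unit

Social marginal benefit = demand − MEC = 77.62 - 4.95Q.
Set SMB = MC: 77.62 - 4.95Q = 53.79 + 1.90Q → Q* = 3.4788.
The Pigouvian tax equals MEC at Q*: 5.04 + 1.10×3.4788 = 8.8667.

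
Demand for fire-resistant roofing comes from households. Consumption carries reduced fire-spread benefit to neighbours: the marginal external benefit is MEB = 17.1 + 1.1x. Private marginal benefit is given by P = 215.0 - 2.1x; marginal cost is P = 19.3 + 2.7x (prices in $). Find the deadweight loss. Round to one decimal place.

Market equilibrium (private): 19.3 + 2.7x = 215.0 - 2.1x → x_m = 40.7708.
Social marginal benefit = demand + MEB = 232.1 - x.
Set SMB = MC: 232.1 - x = 19.3 + 2.7x → x* = 57.5135.
The welfare-loss triangle has base |x_m − x*| and height MEB(x_m) (the vertical gap between SMB and MC is zero at x* and MEB at x_m).
DWL = ½ × 16.7427 × 61.9479 = 518.5876.

DWL = $518.6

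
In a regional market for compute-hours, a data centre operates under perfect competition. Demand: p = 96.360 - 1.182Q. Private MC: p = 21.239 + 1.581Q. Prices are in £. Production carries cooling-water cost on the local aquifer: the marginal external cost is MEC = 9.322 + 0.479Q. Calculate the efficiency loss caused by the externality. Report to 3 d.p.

Market equilibrium (private): 21.239 + 1.581Q = 96.360 - 1.182Q → Q_m = 27.1882.
Social marginal cost = private MC + MEC = 30.561 + 2.060Q.
Set SMC = demand: 30.561 + 2.060Q = 96.360 - 1.182Q → Q* = 20.2958.
Height of the DWL triangle at Q_m is SMC(Q_m) − demand(Q_m) = MEC(Q_m) = 22.3451.
DWL = ½ × 6.8924 × 22.3451 = 77.0057.

DWL = £77.006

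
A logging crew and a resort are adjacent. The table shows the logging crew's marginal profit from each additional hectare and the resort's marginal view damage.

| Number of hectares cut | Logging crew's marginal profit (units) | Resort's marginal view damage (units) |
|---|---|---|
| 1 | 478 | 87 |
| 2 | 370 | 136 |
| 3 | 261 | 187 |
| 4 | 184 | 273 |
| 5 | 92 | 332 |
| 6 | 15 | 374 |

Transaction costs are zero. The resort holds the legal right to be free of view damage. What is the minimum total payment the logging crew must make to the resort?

Efficient level: marginal profit ≥ marginal view damage through level 3, so k* = 3.
With the resort holding the right, the logging crew must at least compensate total damage at k*: 87 + 136 + 187 = 410.

410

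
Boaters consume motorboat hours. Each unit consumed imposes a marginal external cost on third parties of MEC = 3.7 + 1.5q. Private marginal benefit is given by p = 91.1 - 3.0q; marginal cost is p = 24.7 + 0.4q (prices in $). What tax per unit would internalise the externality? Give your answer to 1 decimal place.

tax = $22.9 per unit

Social marginal benefit = demand − MEC = 87.4 - 4.5q.
Set SMB = MC: 87.4 - 4.5q = 24.7 + 0.4q → q* = 12.7959.
The Pigouvian tax equals MEC at q*: 3.7 + 1.5×12.7959 = 22.8939.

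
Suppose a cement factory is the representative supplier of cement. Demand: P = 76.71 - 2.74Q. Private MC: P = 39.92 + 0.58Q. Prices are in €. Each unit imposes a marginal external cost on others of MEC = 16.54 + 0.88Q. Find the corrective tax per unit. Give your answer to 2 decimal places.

Social marginal cost = private MC + MEC = 56.46 + 1.46Q.
Set SMC = demand: 56.46 + 1.46Q = 76.71 - 2.74Q → Q* = 4.8214.
The Pigouvian tax equals MEC at Q*: 16.54 + 0.88×4.8214 = 20.7828.

tax = €20.78 per unit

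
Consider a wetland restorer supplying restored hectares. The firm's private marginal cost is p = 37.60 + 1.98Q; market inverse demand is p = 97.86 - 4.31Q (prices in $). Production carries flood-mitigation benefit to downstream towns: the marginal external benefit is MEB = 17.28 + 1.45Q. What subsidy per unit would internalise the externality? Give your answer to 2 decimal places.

subsidy = $40.51 per unit

Social marginal cost = private MC − MEB = 20.32 + 0.53Q.
Set SMC = demand: 20.32 + 0.53Q = 97.86 - 4.31Q → Q* = 16.0207.
The Pigouvian subsidy equals MEB at Q*: 17.28 + 1.45×16.0207 = 40.5100.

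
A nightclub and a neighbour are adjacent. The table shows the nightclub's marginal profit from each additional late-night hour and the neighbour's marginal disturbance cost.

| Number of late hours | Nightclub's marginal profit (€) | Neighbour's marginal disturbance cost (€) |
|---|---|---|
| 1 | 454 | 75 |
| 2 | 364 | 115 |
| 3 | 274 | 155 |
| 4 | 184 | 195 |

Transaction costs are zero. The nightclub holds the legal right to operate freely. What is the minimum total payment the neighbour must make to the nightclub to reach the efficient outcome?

€184

Left alone the nightclub would choose level 4 (marginal profit stays positive).
Efficient level: k* = 3 (marginal profit ≥ marginal disturbance cost through 3).
The neighbour must at least cover the nightclub's forgone profit from cutting 4→3: 184 = 184.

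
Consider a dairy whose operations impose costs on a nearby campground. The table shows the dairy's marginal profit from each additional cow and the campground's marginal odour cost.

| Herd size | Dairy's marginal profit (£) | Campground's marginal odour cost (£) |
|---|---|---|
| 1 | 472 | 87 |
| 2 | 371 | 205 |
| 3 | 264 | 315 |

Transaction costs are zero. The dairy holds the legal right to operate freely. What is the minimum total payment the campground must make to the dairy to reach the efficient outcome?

Left alone the dairy would choose level 3 (marginal profit stays positive).
Efficient level: k* = 2 (marginal profit ≥ marginal odour cost through 2).
The campground must at least cover the dairy's forgone profit from cutting 3→2: 264 = 264.

£264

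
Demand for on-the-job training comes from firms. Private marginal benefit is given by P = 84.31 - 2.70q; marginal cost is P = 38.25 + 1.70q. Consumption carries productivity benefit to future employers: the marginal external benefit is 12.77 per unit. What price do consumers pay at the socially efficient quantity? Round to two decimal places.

P = 48.21

Social marginal benefit = demand + MEB = 97.08 - 2.70q.
Set SMB = MC: 97.08 - 2.70q = 38.25 + 1.70q → q* = 13.3705.
Consumer price on the demand curve at q*: 84.31 − 2.70×13.3705 = 48.2097.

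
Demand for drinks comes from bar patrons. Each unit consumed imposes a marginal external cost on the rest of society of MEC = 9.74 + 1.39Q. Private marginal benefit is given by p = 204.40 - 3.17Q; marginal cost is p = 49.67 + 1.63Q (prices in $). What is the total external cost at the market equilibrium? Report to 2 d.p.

$1036.16

Market equilibrium (private): 49.67 + 1.63Q = 204.40 - 3.17Q → Q_m = 32.2354.
Total external cost = ∫₀^{Q_m} (9.74 + 1.39Q) dQ = 9.74×32.2354 + ½×1.39×32.2354² = 1036.1619.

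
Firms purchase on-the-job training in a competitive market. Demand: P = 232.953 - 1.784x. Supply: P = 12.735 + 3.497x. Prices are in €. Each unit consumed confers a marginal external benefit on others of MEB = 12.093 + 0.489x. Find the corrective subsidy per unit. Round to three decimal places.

subsidy = €35.799 per unit

Social marginal benefit = demand + MEB = 245.046 - 1.295x.
Set SMB = MC: 245.046 - 1.295x = 12.735 + 3.497x → x* = 48.4789.
The Pigouvian subsidy equals MEB at x*: 12.093 + 0.489×48.4789 = 35.7992.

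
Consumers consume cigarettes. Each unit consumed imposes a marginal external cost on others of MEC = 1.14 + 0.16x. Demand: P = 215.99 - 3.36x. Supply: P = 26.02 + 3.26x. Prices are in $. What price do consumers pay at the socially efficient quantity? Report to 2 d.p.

P = $122.41

Social marginal benefit = demand − MEC = 214.85 - 3.52x.
Set SMB = MC: 214.85 - 3.52x = 26.02 + 3.26x → x* = 27.8510.
Consumer price on the demand curve at x*: 215.99 − 3.36×27.8510 = 122.4106.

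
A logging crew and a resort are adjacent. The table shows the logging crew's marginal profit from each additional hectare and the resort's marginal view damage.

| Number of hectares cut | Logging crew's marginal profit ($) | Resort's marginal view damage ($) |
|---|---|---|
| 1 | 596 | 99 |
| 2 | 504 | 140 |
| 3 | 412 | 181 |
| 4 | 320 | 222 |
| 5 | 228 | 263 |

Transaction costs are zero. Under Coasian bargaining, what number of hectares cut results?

4

Bargaining reaches the level where marginal profit last exceeds marginal view damage.
That holds through level 4 (320 ≥ 222) but not at 5 (228 < 263).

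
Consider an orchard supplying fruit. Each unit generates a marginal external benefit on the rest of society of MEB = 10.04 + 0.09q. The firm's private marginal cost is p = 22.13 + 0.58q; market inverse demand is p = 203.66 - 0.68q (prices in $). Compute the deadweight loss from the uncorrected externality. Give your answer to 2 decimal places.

DWL = $226.19

Market equilibrium (private): 22.13 + 0.58q = 203.66 - 0.68q → q_m = 144.0714.
Social marginal cost = private MC − MEB = 12.09 + 0.49q.
Set SMC = demand: 12.09 + 0.49q = 203.66 - 0.68q → q* = 163.7350.
Between q* and q_m the wedge demand − SMC runs linearly from 0 to MEB(q_m), so the loss is a triangle.
DWL = ½ × 19.6636 × 23.0064 = 226.1943.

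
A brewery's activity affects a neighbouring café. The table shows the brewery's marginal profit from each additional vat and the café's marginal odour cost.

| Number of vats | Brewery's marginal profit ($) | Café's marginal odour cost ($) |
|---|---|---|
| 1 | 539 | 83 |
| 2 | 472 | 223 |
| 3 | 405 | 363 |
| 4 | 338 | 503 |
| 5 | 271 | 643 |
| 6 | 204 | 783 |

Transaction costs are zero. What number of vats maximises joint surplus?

3

Bargaining reaches the level where marginal profit last exceeds marginal odour cost.
That holds through level 3 (405 ≥ 363) but not at 4 (338 < 503).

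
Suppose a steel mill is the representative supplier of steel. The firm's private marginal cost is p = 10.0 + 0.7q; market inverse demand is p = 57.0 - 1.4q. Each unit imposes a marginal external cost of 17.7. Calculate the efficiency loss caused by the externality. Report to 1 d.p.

DWL = 74.6

Market equilibrium (private): 10.0 + 0.7q = 57.0 - 1.4q → q_m = 22.3810.
Social marginal cost = private MC + MEC = 27.7 + 0.7q.
Set SMC = demand: 27.7 + 0.7q = 57.0 - 1.4q → q* = 13.9524.
Between q* and q_m the wedge SMC − demand runs linearly from 0 to MEC(q_m), so the loss is a triangle.
DWL = ½ × 8.4286 × 17.7000 = 74.5931.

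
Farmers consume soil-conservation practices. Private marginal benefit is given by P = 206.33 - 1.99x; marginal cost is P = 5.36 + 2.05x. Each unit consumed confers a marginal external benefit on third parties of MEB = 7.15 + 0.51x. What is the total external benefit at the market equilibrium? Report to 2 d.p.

Market equilibrium (private): 5.36 + 2.05x = 206.33 - 1.99x → x_m = 49.7450.
Total external benefit = ∫₀^{x_m} (7.15 + 0.51x) dx = 7.15×49.7450 + ½×0.51×49.7450² = 986.6908.

986.69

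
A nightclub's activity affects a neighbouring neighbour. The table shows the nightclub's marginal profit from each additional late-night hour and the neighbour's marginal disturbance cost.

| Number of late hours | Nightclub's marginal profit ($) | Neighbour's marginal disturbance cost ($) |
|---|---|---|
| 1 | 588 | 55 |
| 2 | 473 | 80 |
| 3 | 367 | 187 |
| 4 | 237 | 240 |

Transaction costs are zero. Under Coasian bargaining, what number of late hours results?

3

Bargaining reaches the level where marginal profit last exceeds marginal disturbance cost.
That holds through level 3 (367 ≥ 187) but not at 4 (237 < 240).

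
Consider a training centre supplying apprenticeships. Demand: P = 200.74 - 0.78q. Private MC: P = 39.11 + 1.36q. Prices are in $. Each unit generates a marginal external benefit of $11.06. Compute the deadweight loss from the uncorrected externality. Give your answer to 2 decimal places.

DWL = $28.58

Market equilibrium (private): 39.11 + 1.36q = 200.74 - 0.78q → q_m = 75.5280.
Social marginal cost = private MC − MEB = 28.05 + 1.36q.
Set SMC = demand: 28.05 + 1.36q = 200.74 - 0.78q → q* = 80.6963.
Between q* and q_m the wedge demand − SMC runs linearly from 0 to MEB(q_m), so the loss is a triangle.
DWL = ½ × 5.1683 × 11.0600 = 28.5807.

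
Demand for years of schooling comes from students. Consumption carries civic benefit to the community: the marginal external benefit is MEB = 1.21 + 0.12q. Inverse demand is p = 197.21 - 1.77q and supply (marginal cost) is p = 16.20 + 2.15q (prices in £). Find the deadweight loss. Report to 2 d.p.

DWL = £6.00

Market equilibrium (private): 16.20 + 2.15q = 197.21 - 1.77q → q_m = 46.1760.
Social marginal benefit = demand + MEB = 198.42 - 1.65q.
Set SMB = MC: 198.42 - 1.65q = 16.20 + 2.15q → q* = 47.9526.
The welfare-loss triangle has base |q_m − q*| and height MEB(q_m) (the vertical gap between SMB and MC is zero at q* and MEB at q_m).
DWL = ½ × 1.7766 × 6.7511 = 5.9970.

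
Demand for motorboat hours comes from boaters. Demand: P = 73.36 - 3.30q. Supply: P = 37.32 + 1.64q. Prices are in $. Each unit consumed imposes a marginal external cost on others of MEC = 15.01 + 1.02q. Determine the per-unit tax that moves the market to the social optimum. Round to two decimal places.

tax = $18.61 per unit

Social marginal benefit = demand − MEC = 58.35 - 4.32q.
Set SMB = MC: 58.35 - 4.32q = 37.32 + 1.64q → q* = 3.5285.
The Pigouvian tax equals MEC at q*: 15.01 + 1.02×3.5285 = 18.6091.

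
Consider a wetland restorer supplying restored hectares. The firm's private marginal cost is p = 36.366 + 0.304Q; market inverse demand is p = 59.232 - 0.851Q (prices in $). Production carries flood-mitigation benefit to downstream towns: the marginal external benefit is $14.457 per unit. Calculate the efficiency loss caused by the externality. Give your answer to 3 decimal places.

Market equilibrium (private): 36.366 + 0.304Q = 59.232 - 0.851Q → Q_m = 19.7974.
Social marginal cost = private MC − MEB = 21.909 + 0.304Q.
Set SMC = demand: 21.909 + 0.304Q = 59.232 - 0.851Q → Q* = 32.3143.
Height of the DWL triangle at Q_m is demand(Q_m) − SMC(Q_m) = MEB(Q_m) = 14.4570.
DWL = ½ × 12.5169 × 14.4570 = 90.4784.

DWL = $90.478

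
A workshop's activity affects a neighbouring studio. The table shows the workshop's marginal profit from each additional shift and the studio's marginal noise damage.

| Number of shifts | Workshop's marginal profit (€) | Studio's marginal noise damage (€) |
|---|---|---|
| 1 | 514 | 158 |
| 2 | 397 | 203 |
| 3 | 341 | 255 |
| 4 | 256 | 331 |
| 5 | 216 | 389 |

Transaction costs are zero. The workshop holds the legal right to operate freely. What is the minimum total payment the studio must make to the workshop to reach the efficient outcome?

€472

Left alone the workshop would choose level 5 (marginal profit stays positive).
Efficient level: k* = 3 (marginal profit ≥ marginal noise damage through 3).
The studio must at least cover the workshop's forgone profit from cutting 5→3: 256 + 216 = 472.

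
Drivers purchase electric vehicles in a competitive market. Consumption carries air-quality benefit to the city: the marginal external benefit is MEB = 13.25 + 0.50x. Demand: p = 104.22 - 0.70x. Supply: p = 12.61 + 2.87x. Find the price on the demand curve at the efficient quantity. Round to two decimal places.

Social marginal benefit = demand + MEB = 117.47 - 0.20x.
Set SMB = MC: 117.47 - 0.20x = 12.61 + 2.87x → x* = 34.1564.
Consumer price on the demand curve at x*: 104.22 − 0.70×34.1564 = 80.3105.

P = 80.31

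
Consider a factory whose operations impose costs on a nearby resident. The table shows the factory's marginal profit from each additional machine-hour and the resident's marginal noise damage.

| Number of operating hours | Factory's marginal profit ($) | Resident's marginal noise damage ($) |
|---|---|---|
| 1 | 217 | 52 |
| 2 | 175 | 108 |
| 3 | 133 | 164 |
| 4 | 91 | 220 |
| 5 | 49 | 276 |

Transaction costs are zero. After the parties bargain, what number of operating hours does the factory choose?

2

Bargaining reaches the level where marginal profit last exceeds marginal noise damage.
That holds through level 2 (175 ≥ 108) but not at 3 (133 < 164).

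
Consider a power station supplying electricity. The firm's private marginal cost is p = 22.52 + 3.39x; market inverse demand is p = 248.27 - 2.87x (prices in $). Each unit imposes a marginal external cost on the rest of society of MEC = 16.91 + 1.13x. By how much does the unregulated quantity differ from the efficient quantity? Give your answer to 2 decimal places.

Market equilibrium (private): 22.52 + 3.39x = 248.27 - 2.87x → x_m = 36.0623.
Social marginal cost = private MC + MEC = 39.43 + 4.52x.
Set SMC = demand: 39.43 + 4.52x = 248.27 - 2.87x → x* = 28.2598.
Gap = |36.0623 − 28.2598| = 7.8025.

7.80 units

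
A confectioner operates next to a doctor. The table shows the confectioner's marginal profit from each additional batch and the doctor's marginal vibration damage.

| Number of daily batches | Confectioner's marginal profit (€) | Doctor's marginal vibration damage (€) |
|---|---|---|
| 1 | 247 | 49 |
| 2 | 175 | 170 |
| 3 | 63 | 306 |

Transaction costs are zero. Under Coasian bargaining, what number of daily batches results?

Bargaining reaches the level where marginal profit last exceeds marginal vibration damage.
That holds through level 2 (175 ≥ 170) but not at 3 (63 < 306).

2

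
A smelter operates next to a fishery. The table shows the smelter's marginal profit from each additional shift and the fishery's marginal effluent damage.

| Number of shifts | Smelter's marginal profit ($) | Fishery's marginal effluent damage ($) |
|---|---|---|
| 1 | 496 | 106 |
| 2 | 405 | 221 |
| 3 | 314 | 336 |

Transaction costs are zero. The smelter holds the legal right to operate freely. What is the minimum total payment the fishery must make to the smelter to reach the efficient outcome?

Left alone the smelter would choose level 3 (marginal profit stays positive).
Efficient level: k* = 2 (marginal profit ≥ marginal effluent damage through 2).
The fishery must at least cover the smelter's forgone profit from cutting 3→2: 314 = 314.

$314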